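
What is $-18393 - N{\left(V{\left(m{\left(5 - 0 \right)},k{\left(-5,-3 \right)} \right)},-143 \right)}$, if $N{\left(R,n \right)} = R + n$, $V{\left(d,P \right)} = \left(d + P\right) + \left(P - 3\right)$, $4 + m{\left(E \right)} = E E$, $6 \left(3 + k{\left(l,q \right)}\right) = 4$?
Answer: $- \frac{54790}{3} \approx -18263.0$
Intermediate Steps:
$k{\left(l,q \right)} = - \frac{7}{3}$ ($k{\left(l,q \right)} = -3 + \frac{1}{6} \cdot 4 = -3 + \frac{2}{3} = - \frac{7}{3}$)
$m{\left(E \right)} = -4 + E^{2}$ ($m{\left(E \right)} = -4 + E E = -4 + E^{2}$)
$V{\left(d,P \right)} = -3 + d + 2 P$ ($V{\left(d,P \right)} = \left(P + d\right) + \left(P - 3\right) = \left(P + d\right) + \left(-3 + P\right) = -3 + d + 2 P$)
$-18393 - N{\left(V{\left(m{\left(5 - 0 \right)},k{\left(-5,-3 \right)} \right)},-143 \right)} = -18393 - \left(\left(-3 - \left(4 - \left(5 - 0\right)^{2}\right) + 2 \left(- \frac{7}{3}\right)\right) - 143\right) = -18393 - \left(\left(-3 - \left(4 - \left(5 + 0\right)^{2}\right) - \frac{14}{3}\right) - 143\right) = -18393 - \left(\left(-3 - \left(4 - 5^{2}\right) - \frac{14}{3}\right) - 143\right) = -18393 - \left(\left(-3 + \left(-4 + 25\right) - \frac{14}{3}\right) - 143\right) = -18393 - \left(\left(-3 + 21 - \frac{14}{3}\right) - 143\right) = -18393 - \left(\frac{40}{3} - 143\right) = -18393 - - \frac{389}{3} = -18393 + \frac{389}{3} = - \frac{54790}{3}$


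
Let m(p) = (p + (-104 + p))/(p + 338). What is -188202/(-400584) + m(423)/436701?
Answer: 10424227742075/22187644134204 ≈ 0.46982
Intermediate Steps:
m(p) = (-104 + 2*p)/(338 + p)
-188202/(-400584) + m(423)/436701 = -188202/(-400584) + (2*(-52 + 423)/(338 + 423))/436701 = -188202*(-1/400584) + (2*371/761)*(1/436701) = 31367/66764 + (2*(1/761)*371)*(1/436701) = 31367/66764 + (742/761)*(1/436701) = 31367/66764 + 742/332329461 = 10424227742075/22187644134204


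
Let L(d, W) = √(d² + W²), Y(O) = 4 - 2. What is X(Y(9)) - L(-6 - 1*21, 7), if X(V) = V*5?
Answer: 10 - √778 ≈ -17.893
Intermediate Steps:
Y(O) = 2
X(V) = 5*V
L(d, W) = √(W² + d²)
X(Y(9)) - L(-6 - 1*21, 7) = 5*2 - √(7² + (-6 - 1*21)²) = 10 - √(49 + (-6 - 21)²) = 10 - √(49 + (-27)²) = 10 - √(49 + 729) = 10 - √778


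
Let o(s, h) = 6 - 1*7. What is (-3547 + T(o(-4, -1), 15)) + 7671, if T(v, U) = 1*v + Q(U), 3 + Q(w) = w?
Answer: 4135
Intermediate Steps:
Q(w) = -3 + w
o(s, h) = -1 (o(s, h) = 6 - 7 = -1)
T(v, U) = -3 + U + v (T(v, U) = 1*v + (-3 + U) = v + (-3 + U) = -3 + U + v)
(-3547 + T(o(-4, -1), 15)) + 7671 = (-3547 + (-3 + 15 - 1)) + 7671 = (-3547 + 11) + 7671 = -3536 + 7671 = 4135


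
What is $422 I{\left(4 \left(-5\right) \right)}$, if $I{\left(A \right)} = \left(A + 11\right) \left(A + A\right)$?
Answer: $151920$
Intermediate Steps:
$I{\left(A \right)} = 2 A \left(11 + A\right)$ ($I{\left(A \right)} = \left(11 + A\right) 2 A = 2 A \left(11 + A\right)$)
$422 I{\left(4 \left(-5\right) \right)} = 422 \cdot 2 \cdot 4 \left(-5\right) \left(11 + 4 \left(-5\right)\right) = 422 \cdot 2 \left(-20\right) \left(11 - 20\right) = 422 \cdot 2 \left(-20\right) \left(-9\right) = 422 \cdot 360 = 151920$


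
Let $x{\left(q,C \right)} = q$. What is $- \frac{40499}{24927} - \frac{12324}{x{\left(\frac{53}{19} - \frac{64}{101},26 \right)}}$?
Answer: $- \frac{28080238675}{4910619} \approx -5718.3$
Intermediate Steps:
$- \frac{40499}{24927} - \frac{12324}{x{\left(\frac{53}{19} - \frac{64}{101},26 \right)}} = - \frac{40499}{24927} - \frac{12324}{\frac{53}{19} - \frac{64}{101}} = - \frac{40499}{24927} - \frac{12324}{\frac{4137}{1919}} = - \frac{40499}{24927} - \frac{7883252}{1379} = - \frac{28080238675}{4910619}$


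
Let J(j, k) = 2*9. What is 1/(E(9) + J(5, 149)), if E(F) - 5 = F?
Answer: 1/32 ≈ 0.031250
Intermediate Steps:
J(j, k) = 18
E(F) = 5 + F
1/(E(9) + J(5, 149)) = 1/((5 + 9) + 18) = 1/(14 + 18) = 1/32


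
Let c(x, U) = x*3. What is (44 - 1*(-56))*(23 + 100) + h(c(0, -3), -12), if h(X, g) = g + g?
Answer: 12276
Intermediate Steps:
c(x, U) = 3*x
h(X, g) = 2*g
(44 - 1*(-56))*(23 + 100) + h(c(0, -3), -12) = (44 - 1*(-56))*(23 + 100) + 2*(-12) = (44 + 56)*123 - 24 = 100*123 - 24 = 12300 - 24 = 12276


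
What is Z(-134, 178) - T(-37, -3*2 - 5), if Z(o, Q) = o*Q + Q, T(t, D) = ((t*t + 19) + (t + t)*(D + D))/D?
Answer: -257398/11 ≈ -23400.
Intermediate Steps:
T(t, D) = (19 + t² + 4*D*t)/D (T(t, D) = ((t² + 19) + (2*t)*(2*D))/D = ((19 + t²) + 4*D*t)/D = (19 + t² + 4*D*t)/D)
Z(o, Q) = Q + Q*o (Z(o, Q) = Q*o + Q = Q + Q*o)
Z(-134, 178) - T(-37, -3*2 - 5) = 178*(1 - 134) - (19 + (-37)² + 4*(-3*2 - 5)*(-37))/(-3*2 - 5) = 178*(-133) - (19 + 1369 + 4*(-6 - 5)*(-37))/(-6 - 5) = -23674 - (19 + 1369 + 4*(-11)*(-37))/(-11) = -23674 - (-1)*(19 + 1369 + 1628)/11 = -23674 - (-1)*3016/11 = -23674 - 1*(-3016/11) = -23674 + 3016/11 = -257398/11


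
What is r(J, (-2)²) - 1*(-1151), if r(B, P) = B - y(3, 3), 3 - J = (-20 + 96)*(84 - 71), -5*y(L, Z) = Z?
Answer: 833/5 ≈ 166.60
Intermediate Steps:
y(L, Z) = -Z/5
J = -985 (J = 3 - (-20 + 96)*(84 - 71) = 3 - 76*13 = 3 - 1*988 = 3 - 988 = -985)
r(B, P) = ⅗ + B (r(B, P) = B - (-1)*3/5 = B - 1*(-⅗) = B + ⅗ = ⅗ + B)
r(J, (-2)²) - 1*(-1151) = (⅗ - 985) - 1*(-1151) = -4922/5 + 1151 = 833/5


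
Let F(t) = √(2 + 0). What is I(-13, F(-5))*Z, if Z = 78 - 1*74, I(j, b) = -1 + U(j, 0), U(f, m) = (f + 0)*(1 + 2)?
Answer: -160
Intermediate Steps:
U(f, m) = 3*f (U(f, m) = f*3 = 3*f)
F(t) = √2
I(j, b) = -1 + 3*j
Z = 4 (Z = 78 - 74 = 4)
I(-13, F(-5))*Z = (-1 + 3*(-13))*4 = (-1 - 39)*4 = -40*4 = -160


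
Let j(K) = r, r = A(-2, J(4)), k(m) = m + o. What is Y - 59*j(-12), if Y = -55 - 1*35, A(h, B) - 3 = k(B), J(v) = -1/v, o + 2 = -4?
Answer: 407/4 ≈ 101.75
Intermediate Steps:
o = -6 (o = -2 - 4 = -6)
k(m) = -6 + m (k(m) = m - 6 = -6 + m)
A(h, B) = -3 + B (A(h, B) = 3 + (-6 + B) = -3 + B)
r = -13/4 (r = -3 - 1/4 = -13/4 ≈ -3.2500)
j(K) = -13/4
Y = -90 (Y = -55 - 35 = -90)
Y - 59*j(-12) = -90 - 59*(-13/4) = -90 + 767/4 = 407/4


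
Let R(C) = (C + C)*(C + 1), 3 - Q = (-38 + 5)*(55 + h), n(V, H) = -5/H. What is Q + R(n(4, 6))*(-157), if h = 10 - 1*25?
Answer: 24599/18 ≈ 1366.6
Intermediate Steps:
h = -15 (h = 10 - 25 = -15)
Q = 1323 (Q = 3 - (-38 + 5)*(55 - 15) = 3 - (-33)*40 = 3 - 1*(-1320) = 3 + 1320 = 1323)
R(C) = 2*C*(1 + C) (R(C) = (2*C)*(1 + C) = 2*C*(1 + C))
Q + R(n(4, 6))*(-157) = 1323 + (2*(-5/6)*(1 - 5/6))*(-157) = 1323 + (2*(-5*⅙)*(1 - 5*⅙))*(-157) = 1323 + (2*(-⅚)*(1 - ⅚))*(-157) = 1323 + (2*(-⅚)*(⅙))*(-157) = 1323 - 5/18*(-157) = 1323 + 785/18 = 24599/18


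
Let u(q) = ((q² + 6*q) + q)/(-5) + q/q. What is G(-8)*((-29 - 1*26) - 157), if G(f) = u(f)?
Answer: 636/5 ≈ 127.20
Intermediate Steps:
u(q) = 1 - 7*q/5 - q²/5 (u(q) = (q² + 7*q)*(-⅕) + 1 = (-7*q/5 - q²/5) + 1 = 1 - 7*q/5 - q²/5)
G(f) = 1 - 7*f/5 - f²/5
G(-8)*((-29 - 1*26) - 157) = (1 - 7/5*(-8) - ⅕*(-8)²)*((-29 - 1*26) - 157) = (1 + 56/5 - ⅕*64)*((-29 - 26) - 157) = (1 + 56/5 - 64/5)*(-55 - 157) = -⅗*(-212) = 636/5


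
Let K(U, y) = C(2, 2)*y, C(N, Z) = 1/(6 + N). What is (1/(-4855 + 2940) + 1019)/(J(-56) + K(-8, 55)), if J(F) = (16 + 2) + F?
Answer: -15611072/476835 ≈ -32.739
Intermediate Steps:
J(F) = 18 + F
K(U, y) = y/8 (K(U, y) = y/(6 + 2) = y/8)
(1/(-4855 + 2940) + 1019)/(J(-56) + K(-8, 55)) = (1/(-4855 + 2940) + 1019)/((18 - 56) + (1/8)*55) = (1/(-1915) + 1019)/(-38 + 55/8) = (-1/1915 + 1019)/(-249/8) = (1951384/1915)*(-8/249) = -15611072/476835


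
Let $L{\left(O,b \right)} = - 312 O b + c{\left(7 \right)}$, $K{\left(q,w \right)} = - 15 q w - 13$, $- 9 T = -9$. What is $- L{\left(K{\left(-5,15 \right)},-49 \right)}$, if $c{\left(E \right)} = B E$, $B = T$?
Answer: $-17000263$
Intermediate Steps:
$T = 1$ ($T = \left(- \frac{1}{9}\right) \left(-9\right) = 1$)
$K{\left(q,w \right)} = -13 - 15 q w$ ($K{\left(q,w \right)} = - 15 q w - 13 = -13 - 15 q w$)
$B = 1$
$c{\left(E \right)} = E$ ($c{\left(E \right)} = 1 E = E$)
$L{\left(O,b \right)} = 7 - 312 O b$ ($L{\left(O,b \right)} = - 312 O b + 7 = 7 - 312 O b$)
$- L{\left(K{\left(-5,15 \right)},-49 \right)} = - (7 - 312 \left(-13 - \left(-75\right) 15\right) \left(-49\right)) = - (7 - 312 \left(-13 + 1125\right) \left(-49\right)) = - (7 - 346944 \left(-49\right)) = - (7 + 17000256) = \left(-1\right) 17000263 = -17000263$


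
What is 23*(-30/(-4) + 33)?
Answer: 1863/2 ≈ 931.50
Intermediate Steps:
23*(-30/(-4) + 33) = 23*(-30*(-¼) + 33) = 23*(15/2 + 33) = 23*(81/2) = 1863/2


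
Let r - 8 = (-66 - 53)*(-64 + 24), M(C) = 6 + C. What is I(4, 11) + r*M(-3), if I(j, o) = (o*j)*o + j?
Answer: 14792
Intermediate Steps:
I(j, o) = j + j*o**2 (I(j, o) = (j*o)*o + j = j*o**2 + j = j + j*o**2)
r = 4768 (r = 8 + (-66 - 53)*(-64 + 24) = 8 - 119*(-40) = 8 + 4760 = 4768)
I(4, 11) + r*M(-3) = 4*(1 + 11**2) + 4768*(6 - 3) = 4*(1 + 121) + 4768*3 = 4*122 + 14304 = 488 + 14304 = 14792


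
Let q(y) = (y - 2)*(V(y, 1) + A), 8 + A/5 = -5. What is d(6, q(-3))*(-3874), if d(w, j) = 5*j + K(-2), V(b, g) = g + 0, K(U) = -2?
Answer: -6190652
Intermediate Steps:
A = -65 (A = -40 + 5*(-5) = -40 - 25 = -65)
V(b, g) = g
q(y) = 128 - 64*y (q(y) = (y - 2)*(1 - 65) = (-2 + y)*(-64) = 128 - 64*y)
d(w, j) = -2 + 5*j (d(w, j) = 5*j - 2 = -2 + 5*j)
d(6, q(-3))*(-3874) = (-2 + 5*(128 - 64*(-3)))*(-3874) = (-2 + 5*(128 + 192))*(-3874) = (-2 + 5*320)*(-3874) = (-2 + 1600)*(-3874) = 1598*(-3874) = -6190652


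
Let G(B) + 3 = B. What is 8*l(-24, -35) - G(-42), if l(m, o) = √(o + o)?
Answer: 45 + 8*I*√70 ≈ 45.0 + 66.933*I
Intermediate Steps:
l(m, o) = √2*√o (l(m, o) = √(2*o) = √2*√o)
G(B) = -3 + B
8*l(-24, -35) - G(-42) = 8*(√2*√(-35)) - (-3 - 42) = 8*(√2*(I*√35)) - 1*(-45) = 8*(I*√70) + 45 = 8*I*√70 + 45 = 45 + 8*I*√70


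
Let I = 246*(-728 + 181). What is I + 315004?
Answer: 180442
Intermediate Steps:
I = -134562 (I = 246*(-547) = -134562)
I + 315004 = -134562 + 315004 = 180442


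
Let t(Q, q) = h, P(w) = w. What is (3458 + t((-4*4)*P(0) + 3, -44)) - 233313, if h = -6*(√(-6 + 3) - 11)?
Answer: -229789 - 6*I*√3 ≈ -2.2979e+5 - 10.392*I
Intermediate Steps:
h = 66 - 6*I*√3 (h = -6*(√(-3) - 11) = -6*(I*√3 - 11) = -6*(-11 + I*√3) = 66 - 6*I*√3 ≈ 66.0 - 10.392*I)
t(Q, q) = 66 - 6*I*√3
(3458 + t((-4*4)*P(0) + 3, -44)) - 233313 = (3458 + (66 - 6*I*√3)) - 233313 = (3524 - 6*I*√3) - 233313 = -229789 - 6*I*√3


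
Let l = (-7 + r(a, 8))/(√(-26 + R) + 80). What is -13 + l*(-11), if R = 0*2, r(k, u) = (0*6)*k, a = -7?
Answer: (-13*√26 + 963*I)/(√26 - 80*I) ≈ -12.041 - 0.061099*I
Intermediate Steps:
r(k, u) = 0 (r(k, u) = 0*k = 0)
R = 0
l = -7/(80 + I*√26) (l = (-7 + 0)/(√(-26 + 0) + 80) = -7/(√(-26) + 80) = -7/(I*√26 + 80) = -7/(80 + I*√26) ≈ -0.087146 + 0.0055545*I)
-13 + l*(-11) = -13 + (-40/459 + I*√26/918)*(-11) = -13 + (440/459 - 11*I*√26/918) = -5527/459 - 11*I*√26/918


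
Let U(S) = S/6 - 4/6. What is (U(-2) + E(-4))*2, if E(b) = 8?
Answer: 14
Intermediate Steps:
U(S) = -⅔ + S/6 (U(S) = S*(⅙) - 4*⅙ = S/6 - ⅔ = -⅔ + S/6)
(U(-2) + E(-4))*2 = ((-⅔ + (⅙)*(-2)) + 8)*2 = ((-⅔ - ⅓) + 8)*2 = (-1 + 8)*2 = 7*2 = 14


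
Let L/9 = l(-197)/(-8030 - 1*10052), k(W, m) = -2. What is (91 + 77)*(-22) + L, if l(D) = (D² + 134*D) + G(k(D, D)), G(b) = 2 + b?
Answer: -66942771/18082 ≈ -3702.2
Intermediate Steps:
l(D) = D² + 134*D (l(D) = (D² + 134*D) + (2 - 2) = (D² + 134*D) + 0 = D² + 134*D)
L = -111699/18082 (L = 9*((-197*(134 - 197))/(-8030 - 1*10052)) = 9*((-197*(-63))/(-8030 - 10052)) = 9*(12411/(-18082)) = 9*(12411*(-1/18082)) = 9*(-12411/18082) = -111699/18082 ≈ -6.1774)
(91 + 77)*(-22) + L = (91 + 77)*(-22) - 111699/18082 = 168*(-22) - 111699/18082 = -3696 - 111699/18082 = -66942771/18082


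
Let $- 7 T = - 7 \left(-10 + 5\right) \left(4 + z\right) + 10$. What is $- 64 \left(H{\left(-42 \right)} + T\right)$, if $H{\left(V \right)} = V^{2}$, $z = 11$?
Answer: $- \frac{756032}{7} \approx -1.08 \cdot 10^{5}$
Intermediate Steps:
$T = - \frac{535}{7}$ ($T = - \frac{- 7 \left(-10 + 5\right) \left(4 + 11\right) + 10}{7} = - \frac{- 7 \left(\left(-5\right) 15\right) + 10}{7} = - \frac{\left(-7\right) \left(-75\right) + 10}{7} = - \frac{525 + 10}{7} = \left(- \frac{1}{7}\right) 535 = - \frac{535}{7} \approx -76.429$)
$- 64 \left(H{\left(-42 \right)} + T\right) = - 64 \left(\left(-42\right)^{2} - \frac{535}{7}\right) = - 64 \left(1764 - \frac{535}{7}\right) = \left(-64\right) \frac{11813}{7} = - \frac{756032}{7}$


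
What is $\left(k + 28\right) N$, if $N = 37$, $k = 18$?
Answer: $1702$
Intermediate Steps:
$\left(k + 28\right) N = \left(18 + 28\right) 37 = 46 \cdot 37 = 1702$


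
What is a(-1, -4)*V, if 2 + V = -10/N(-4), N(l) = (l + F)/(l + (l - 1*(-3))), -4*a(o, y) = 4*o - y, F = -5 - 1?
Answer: 0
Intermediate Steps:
F = -6
a(o, y) = -o + y/4 (a(o, y) = -(4*o - y)/4 = -(-y + 4*o)/4 = -o + y/4)
N(l) = (-6 + l)/(3 + 2*l) (N(l) = (l - 6)/(l + (l - 1*(-3))) = (-6 + l)/(l + (l + 3)) = (-6 + l)/(l + (3 + l)) = (-6 + l)/(3 + 2*l))
V = -7 (V = -2 - 10*(3 + 2*(-4))/(-6 - 4) = -2 - 10/(-10/(3 - 8)) = -2 - 10/(-10/(-5)) = -2 - 10/((-⅕*(-10))) = -2 - 10/2 = -2 - 10*½ = -2 - 5 = -7)
a(-1, -4)*V = (-1*(-1) + (¼)*(-4))*(-7) = (1 - 1)*(-7) = 0*(-7) = 0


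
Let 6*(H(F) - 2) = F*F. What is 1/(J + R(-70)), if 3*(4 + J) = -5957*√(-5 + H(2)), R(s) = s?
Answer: -54/6717535 + 483*I*√21/6717535 ≈ -8.0387e-6 + 0.00032949*I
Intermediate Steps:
H(F) = 2 + F²/6 (H(F) = 2 + (F*F)/6 = 2 + F²/6)
J = -4 - 5957*I*√21/9 (J = -4 + (-5957*√(-5 + (2 + (⅙)*2²)))/3 = -4 + (-5957*√(-5 + (2 + (⅙)*4)))/3 = -4 + (-5957*√(-5 + (2 + ⅔)))/3 = -4 + (-5957*√(-5 + 8/3))/3 = -4 + (-5957*I*√21/3)/3 = -4 - 5957*I*√21/9 ≈ -4.0 - 3033.2*I)
1/(J + R(-70)) = 1/((-4 - 5957*I*√21/9) - 70) = 1/(-74 - 5957*I*√21/9)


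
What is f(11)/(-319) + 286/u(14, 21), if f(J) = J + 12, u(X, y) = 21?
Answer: 90751/6699 ≈ 13.547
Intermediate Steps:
f(J) = 12 + J
f(11)/(-319) + 286/u(14, 21) = (12 + 11)/(-319) + 286/21 = 23*(-1/319) + 286*(1/21) = -23/319 + 286/21 = 90751/6699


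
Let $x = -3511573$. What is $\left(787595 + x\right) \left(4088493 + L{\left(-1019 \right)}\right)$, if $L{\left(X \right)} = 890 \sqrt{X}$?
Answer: $-11136964985154 - 2424340420 i \sqrt{1019} \approx -1.1137 \cdot 10^{13} - 7.7389 \cdot 10^{10} i$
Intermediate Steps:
$\left(787595 + x\right) \left(4088493 + L{\left(-1019 \right)}\right) = \left(787595 - 3511573\right) \left(4088493 + 890 \sqrt{-1019}\right) = - 2723978 \left(4088493 + 890 i \sqrt{1019}\right) = -11136964985154 - 2424340420 i \sqrt{1019}$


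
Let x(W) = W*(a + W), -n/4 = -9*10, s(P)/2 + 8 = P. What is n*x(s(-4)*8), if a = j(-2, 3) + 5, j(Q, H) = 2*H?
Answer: 12510720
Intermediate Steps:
s(P) = -16 + 2*P
n = 360 (n = -(-36)*10 = -4*(-90) = 360)
a = 11 (a = 2*3 + 5 = 6 + 5 = 11)
x(W) = W*(11 + W)
n*x(s(-4)*8) = 360*(((-16 + 2*(-4))*8)*(11 + (-16 + 2*(-4))*8)) = 360*(((-16 - 8)*8)*(11 + (-16 - 8)*8)) = 360*((-24*8)*(11 - 24*8)) = 360*(-192*(11 - 192)) = 360*(-192*(-181)) = 360*34752 = 12510720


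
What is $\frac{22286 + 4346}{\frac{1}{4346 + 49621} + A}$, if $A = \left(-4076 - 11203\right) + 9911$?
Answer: $- \frac{1437249144}{289694855} \approx -4.9613$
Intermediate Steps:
$A = -5368$ ($A = -15279 + 9911 = -5368$)
$\frac{22286 + 4346}{\frac{1}{4346 + 49621} + A} = \frac{22286 + 4346}{\frac{1}{4346 + 49621} - 5368} = \frac{26632}{\frac{1}{53967} - 5368} = \frac{26632}{- \frac{289694855}{53967}} = 26632 \left(- \frac{53967}{289694855}\right) = - \frac{1437249144}{289694855}$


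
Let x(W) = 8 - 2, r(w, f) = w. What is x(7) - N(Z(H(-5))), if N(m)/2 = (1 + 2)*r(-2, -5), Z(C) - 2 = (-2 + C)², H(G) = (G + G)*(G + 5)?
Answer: 18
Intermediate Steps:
H(G) = 2*G*(5 + G) (H(G) = (2*G)*(5 + G) = 2*G*(5 + G))
Z(C) = 2 + (-2 + C)²
N(m) = -12 (N(m) = 2*((1 + 2)*(-2)) = 2*(3*(-2)) = 2*(-6) = -12)
x(W) = 6
x(7) - N(Z(H(-5))) = 6 - 1*(-12) = 6 + 12 = 18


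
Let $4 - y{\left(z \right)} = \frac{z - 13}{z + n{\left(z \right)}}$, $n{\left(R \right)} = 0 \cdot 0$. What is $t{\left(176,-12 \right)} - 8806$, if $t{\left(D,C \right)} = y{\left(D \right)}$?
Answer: $- \frac{1549315}{176} \approx -8802.9$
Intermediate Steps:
$n{\left(R \right)} = 0$
$y{\left(z \right)} = 4 - \frac{-13 + z}{z}$ ($y{\left(z \right)} = 4 - \frac{z - 13}{z + 0} = 4 - \frac{-13 + z}{z}$)
$t{\left(D,C \right)} = 3 + \frac{13}{D}$
$t{\left(176,-12 \right)} - 8806 = \left(3 + \frac{13}{176}\right) - 8806 = \frac{541}{176} - 8806 = - \frac{1549315}{176}$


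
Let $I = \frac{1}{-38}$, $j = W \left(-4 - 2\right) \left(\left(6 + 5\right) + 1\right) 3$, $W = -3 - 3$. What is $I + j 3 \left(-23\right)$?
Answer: $- \frac{3398113}{38} \approx -89424.0$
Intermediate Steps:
$W = -6$ ($W = -3 - 3 = -6$)
$j = 1296$ ($j = - 6 \left(-4 - 2\right) \left(\left(6 + 5\right) + 1\right) 3 = - 6 \left(- 6 \left(11 + 1\right)\right) 3 = - 6 \left(\left(-6\right) 12\right) 3 = \left(-6\right) \left(-72\right) 3 = 432 \cdot 3 = 1296$)
$I = - \frac{1}{38} \approx -0.026316$
$I + j 3 \left(-23\right) = - \frac{1}{38} + 1296 \cdot 3 \left(-23\right) = - \frac{1}{38} + 1296 \left(-69\right) = - \frac{1}{38} - 89424 = - \frac{3398113}{38}$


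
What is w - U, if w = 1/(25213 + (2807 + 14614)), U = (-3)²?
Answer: -383705/42634 ≈ -9.0000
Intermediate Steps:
U = 9
w = 1/42634 (w = 1/(25213 + 17421) = 1/42634 ≈ 2.3455e-5)
w - U = 1/42634 - 1*9 = 1/42634 - 9 = -383705/42634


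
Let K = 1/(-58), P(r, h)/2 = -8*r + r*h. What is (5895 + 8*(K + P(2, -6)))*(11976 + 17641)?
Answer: 4678271703/29 ≈ 1.6132e+8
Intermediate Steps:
P(r, h) = -16*r + 2*h*r (P(r, h) = 2*(-8*r + r*h) = 2*(-8*r + h*r) = -16*r + 2*h*r)
K = -1/58 ≈ -0.017241
(5895 + 8*(K + P(2, -6)))*(11976 + 17641) = (5895 + 8*(-1/58 + 2*2*(-8 - 6)))*(11976 + 17641) = (5895 + 8*(-1/58 + 2*2*(-14)))*29617 = (5895 + 8*(-1/58 - 56))*29617 = (5895 + 8*(-3249/58))*29617 = (5895 - 12996/29)*29617 = (157959/29)*29617 = 4678271703/29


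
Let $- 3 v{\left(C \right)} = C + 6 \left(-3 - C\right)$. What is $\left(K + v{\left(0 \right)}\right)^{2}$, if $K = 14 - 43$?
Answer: $529$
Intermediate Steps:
$K = -29$
$v{\left(C \right)} = 6 + \frac{5 C}{3}$ ($v{\left(C \right)} = - \frac{C + 6 \left(-3 - C\right)}{3} = - \frac{C - \left(18 + 6 C\right)}{3} = - \frac{-18 - 5 C}{3} = 6 + \frac{5 C}{3}$)
$\left(K + v{\left(0 \right)}\right)^{2} = \left(-29 + \left(6 + \frac{5}{3} \cdot 0\right)\right)^{2} = \left(-29 + \left(6 + 0\right)\right)^{2} = \left(-29 + 6\right)^{2} = \left(-23\right)^{2} = 529$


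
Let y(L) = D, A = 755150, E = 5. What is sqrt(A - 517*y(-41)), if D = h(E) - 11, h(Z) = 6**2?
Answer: 5*sqrt(29689) ≈ 861.52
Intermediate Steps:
h(Z) = 36
D = 25 (D = 36 - 11 = 25)
y(L) = 25
sqrt(A - 517*y(-41)) = sqrt(755150 - 517*25) = sqrt(755150 - 12925) = sqrt(742225) = 5*sqrt(29689)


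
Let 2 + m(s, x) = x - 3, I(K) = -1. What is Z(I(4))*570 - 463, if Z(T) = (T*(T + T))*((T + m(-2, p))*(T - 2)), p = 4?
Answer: 6377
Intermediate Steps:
m(s, x) = -5 + x (m(s, x) = -2 + (x - 3) = -2 + (-3 + x) = -5 + x)
Z(T) = 2*T²*(-1 + T)*(-2 + T) (Z(T) = (T*(T + T))*((T + (-5 + 4))*(T - 2)) = (T*(2*T))*((T - 1)*(-2 + T)) = (2*T²)*((-1 + T)*(-2 + T)) = 2*T²*(-1 + T)*(-2 + T))
Z(I(4))*570 - 463 = (2*(-1)²*(2 + (-1)² - 3*(-1)))*570 - 463 = (2*1*(2 + 1 + 3))*570 - 463 = (2*1*6)*570 - 463 = 12*570 - 463 = 6840 - 463 = 6377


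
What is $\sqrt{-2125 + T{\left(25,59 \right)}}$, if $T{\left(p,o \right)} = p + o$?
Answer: $i \sqrt{2041} \approx 45.177 i$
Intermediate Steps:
$T{\left(p,o \right)} = o + p$
$\sqrt{-2125 + T{\left(25,59 \right)}} = \sqrt{-2125 + \left(59 + 25\right)} = \sqrt{-2125 + 84} = \sqrt{-2041} = i \sqrt{2041}$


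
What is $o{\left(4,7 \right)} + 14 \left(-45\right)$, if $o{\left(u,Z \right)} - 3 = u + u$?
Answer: $-619$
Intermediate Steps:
$o{\left(u,Z \right)} = 3 + 2 u$ ($o{\left(u,Z \right)} = 3 + \left(u + u\right) = 3 + 2 u$)
$o{\left(4,7 \right)} + 14 \left(-45\right) = \left(3 + 2 \cdot 4\right) + 14 \left(-45\right) = \left(3 + 8\right) - 630 = 11 - 630 = -619$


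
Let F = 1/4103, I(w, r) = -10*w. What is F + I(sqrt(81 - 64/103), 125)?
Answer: 1/4103 - 10*sqrt(852737)/103 ≈ -89.654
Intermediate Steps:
F = 1/4103 ≈ 0.00024372
F + I(sqrt(81 - 64/103), 125) = 1/4103 - 10*sqrt(81 - 64/103) = 1/4103 - 10*sqrt(852737)/103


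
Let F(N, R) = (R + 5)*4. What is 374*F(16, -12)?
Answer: -10472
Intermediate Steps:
F(N, R) = 20 + 4*R (F(N, R) = (5 + R)*4 = 20 + 4*R)
374*F(16, -12) = 374*(20 + 4*(-12)) = 374*(20 - 48) = 374*(-28) = -10472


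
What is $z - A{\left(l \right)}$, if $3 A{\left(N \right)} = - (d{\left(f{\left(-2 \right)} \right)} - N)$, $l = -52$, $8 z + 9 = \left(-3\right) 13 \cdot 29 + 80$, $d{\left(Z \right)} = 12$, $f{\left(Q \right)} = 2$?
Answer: $- \frac{667}{6} \approx -111.17$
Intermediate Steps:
$z = - \frac{265}{2}$ ($z = - \frac{9}{8} + \frac{\left(-3\right) 13 \cdot 29 + 80}{8} = - \frac{9}{8} + \frac{\left(-39\right) 29 + 80}{8} = - \frac{9}{8} + \frac{-1131 + 80}{8} = - \frac{9}{8} + \frac{1}{8} \left(-1051\right) = - \frac{9}{8} - \frac{1051}{8} = - \frac{265}{2} \approx -132.5$)
$A{\left(N \right)} = -4 + \frac{N}{3}$ ($A{\left(N \right)} = \frac{\left(-1\right) \left(12 - N\right)}{3} = \frac{-12 + N}{3} = -4 + \frac{N}{3}$)
$z - A{\left(l \right)} = - \frac{265}{2} - \left(-4 + \frac{1}{3} \left(-52\right)\right) = - \frac{265}{2} - \left(-4 - \frac{52}{3}\right) = - \frac{265}{2} - - \frac{64}{3} = - \frac{265}{2} + \frac{64}{3} = - \frac{667}{6}$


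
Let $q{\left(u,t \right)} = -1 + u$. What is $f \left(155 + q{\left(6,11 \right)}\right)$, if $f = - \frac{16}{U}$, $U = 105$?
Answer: $- \frac{512}{21} \approx -24.381$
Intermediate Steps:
$f = - \frac{16}{105} \approx -0.15238$
$f \left(155 + q{\left(6,11 \right)}\right) = - \frac{16 \left(155 + \left(-1 + 6\right)\right)}{105} = - \frac{16 \left(155 + 5\right)}{105} = \left(- \frac{16}{105}\right) 160 = - \frac{512}{21}$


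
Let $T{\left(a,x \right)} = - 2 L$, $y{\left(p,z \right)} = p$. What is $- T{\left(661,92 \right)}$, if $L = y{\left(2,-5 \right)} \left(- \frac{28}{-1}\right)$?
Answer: $112$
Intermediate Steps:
$L = 56$ ($L = 2 \left(- \frac{28}{-1}\right) = 2 \left(\left(-28\right) \left(-1\right)\right) = 2 \cdot 28 = 56$)
$T{\left(a,x \right)} = -112$ ($T{\left(a,x \right)} = \left(-2\right) 56 = -112$)
$- T{\left(661,92 \right)} = \left(-1\right) \left(-112\right) = 112$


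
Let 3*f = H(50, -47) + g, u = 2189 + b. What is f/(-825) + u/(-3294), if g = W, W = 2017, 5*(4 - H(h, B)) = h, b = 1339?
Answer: -284371/150975 ≈ -1.8836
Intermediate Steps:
u = 3528 (u = 2189 + 1339 = 3528)
H(h, B) = 4 - h/5
g = 2017
f = 2011/3 (f = ((4 - ⅕*50) + 2017)/3 = ((4 - 10) + 2017)/3 = (-6 + 2017)/3 = (⅓)*2011 = 2011/3 ≈ 670.33)
f/(-825) + u/(-3294) = (2011/3)/(-825) + 3528/(-3294) = (2011/3)*(-1/825) + 3528*(-1/3294) = -2011/2475 - 196/183 = -284371/150975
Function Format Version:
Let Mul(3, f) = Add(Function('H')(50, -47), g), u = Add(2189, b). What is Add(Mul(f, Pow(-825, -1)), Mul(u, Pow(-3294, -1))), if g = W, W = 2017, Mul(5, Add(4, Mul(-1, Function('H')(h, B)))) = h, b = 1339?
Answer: Rational(-284371, 150975) ≈ -1.8836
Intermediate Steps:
u = 3528 (u = Add(2189, 1339) = 3528)
Function('H')(h, B) = Add(4, Mul(Rational(-1, 5), h))
g = 2017
f = Rational(2011, 3) (f = Mul(Rational(1, 3), Add(Add(4, Mul(Rational(-1, 5), 50)), 2017)) = Mul(Rational(1, 3), Add(Add(4, -10), 2017)) = Mul(Rational(1, 3), Add(-6, 2017)) = Mul(Rational(1, 3), 2011) = Rational(2011, 3) ≈ 670.33)
Add(Mul(f, Pow(-825, -1)), Mul(u, Pow(-3294, -1))) = Add(Mul(Rational(2011, 3), Pow(-825, -1)), Mul(3528, Pow(-3294, -1))) = Add(Mul(Rational(2011, 3), Rational(-1, 825)), Mul(3528, Rational(-1, 3294))) = Add(Rational(-2011, 2475), Rational(-196, 183)) = Rational(-284371, 150975)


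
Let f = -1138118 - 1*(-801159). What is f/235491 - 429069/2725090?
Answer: -1019285489189/641734169190 ≈ -1.5883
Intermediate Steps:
f = -336959 (f = -1138118 + 801159 = -336959)
f/235491 - 429069/2725090 = -336959/235491 - 429069/2725090 = -1019285489189/641734169190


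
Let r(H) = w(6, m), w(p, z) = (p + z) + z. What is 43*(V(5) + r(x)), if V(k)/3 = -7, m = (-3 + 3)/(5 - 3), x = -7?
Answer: -645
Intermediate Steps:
m = 0 (m = 0/2 = 0*(1/2) = 0)
V(k) = -21 (V(k) = 3*(-7) = -21)
w(p, z) = p + 2*z
r(H) = 6 (r(H) = 6 + 2*0 = 6 + 0 = 6)
43*(V(5) + r(x)) = 43*(-21 + 6) = 43*(-15) = -645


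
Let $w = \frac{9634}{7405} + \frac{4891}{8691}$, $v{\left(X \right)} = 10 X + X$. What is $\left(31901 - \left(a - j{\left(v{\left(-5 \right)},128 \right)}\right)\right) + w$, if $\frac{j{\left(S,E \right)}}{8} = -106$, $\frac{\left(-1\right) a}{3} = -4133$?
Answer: $\frac{1200632720119}{64356855} \approx 18656.0$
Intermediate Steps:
$v{\left(X \right)} = 11 X$
$a = 12399$ ($a = \left(-3\right) \left(-4133\right) = 12399$)
$j{\left(S,E \right)} = -848$ ($j{\left(S,E \right)} = 8 \left(-106\right) = -848$)
$w = \frac{119946949}{64356855}$ ($w = 9634 \cdot \frac{1}{7405} + 4891 \cdot \frac{1}{8691} = \frac{9634}{7405} + \frac{4891}{8691} = \frac{119946949}{64356855} \approx 1.8638$)
$\left(31901 - \left(a - j{\left(v{\left(-5 \right)},128 \right)}\right)\right) + w = \left(31901 - 13247\right) + \frac{119946949}{64356855} = 18654 + \frac{119946949}{64356855} = \frac{1200632720119}{64356855}$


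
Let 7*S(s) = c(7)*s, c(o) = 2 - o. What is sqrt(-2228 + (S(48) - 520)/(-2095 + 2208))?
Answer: 2*I*sqrt(349271587)/791 ≈ 47.254*I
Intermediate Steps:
S(s) = -5*s/7 (S(s) = ((2 - 1*7)*s)/7 = ((2 - 7)*s)/7 = (-5*s)/7 = -5*s/7)
sqrt(-2228 + (S(48) - 520)/(-2095 + 2208)) = sqrt(-2228 + (-5/7*48 - 520)/(-2095 + 2208)) = sqrt(-2228 + (-240/7 - 520)/113) = sqrt(-2228 - 3880/7*1/113) = sqrt(-2228 - 3880/791) = sqrt(-1766228/791) = 2*I*sqrt(349271587)/791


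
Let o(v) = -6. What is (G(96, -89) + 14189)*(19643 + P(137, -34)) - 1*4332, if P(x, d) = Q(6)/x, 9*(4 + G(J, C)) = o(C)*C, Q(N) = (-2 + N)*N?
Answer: 114997636843/411 ≈ 2.7980e+8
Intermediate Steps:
Q(N) = N*(-2 + N)
G(J, C) = -4 - 2*C/3 (G(J, C) = -4 + (-6*C)/9 = -4 - 2*C/3)
P(x, d) = 24/x (P(x, d) = (6*(-2 + 6))/x = (6*4)/x = 24/x)
(G(96, -89) + 14189)*(19643 + P(137, -34)) - 1*4332 = ((-4 - ⅔*(-89)) + 14189)*(19643 + 24/137) - 1*4332 = ((-4 + 178/3) + 14189)*(19643 + 24*(1/137)) - 4332 = (166/3 + 14189)*(19643 + 24/137) - 4332 = (42733/3)*(2691115/137) - 4332 = 114999417295/411 - 4332 = 114997636843/411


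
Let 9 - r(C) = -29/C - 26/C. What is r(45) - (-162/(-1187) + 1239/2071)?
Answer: 209905729/22124493 ≈ 9.4875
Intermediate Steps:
r(C) = 9 + 55/C (r(C) = 9 - (-29/C - 26/C) = 9 - (-55)/C = 9 + 55/C)
r(45) - (-162/(-1187) + 1239/2071) = (9 + 55/45) - (-162/(-1187) + 1239/2071) = (9 + 55*(1/45)) - (-162*(-1/1187) + 1239*(1/2071)) = (9 + 11/9) - (162/1187 + 1239/2071) = 92/9 - 1*1806195/2458277 = 92/9 - 1806195/2458277 = 209905729/22124493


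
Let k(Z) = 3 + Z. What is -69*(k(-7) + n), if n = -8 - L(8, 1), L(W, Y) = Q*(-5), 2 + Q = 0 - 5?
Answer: 3243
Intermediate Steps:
Q = -7 (Q = -2 + (0 - 5) = -2 - 5 = -7)
L(W, Y) = 35 (L(W, Y) = -7*(-5) = 35)
n = -43 (n = -8 - 1*35 = -8 - 35 = -43)
-69*(k(-7) + n) = -69*((3 - 7) - 43) = -69*(-4 - 43) = -69*(-47) = 3243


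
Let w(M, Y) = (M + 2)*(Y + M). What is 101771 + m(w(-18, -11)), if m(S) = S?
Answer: 102235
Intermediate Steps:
w(M, Y) = (2 + M)*(M + Y)
101771 + m(w(-18, -11)) = 101771 + ((-18)² + 2*(-18) + 2*(-11) - 18*(-11)) = 101771 + (324 - 36 - 22 + 198) = 101771 + 464 = 102235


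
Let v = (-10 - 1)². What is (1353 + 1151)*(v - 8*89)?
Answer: -1479864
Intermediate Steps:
v = 121 (v = (-11)² = 121)
(1353 + 1151)*(v - 8*89) = (1353 + 1151)*(121 - 8*89) = 2504*(121 - 712) = 2504*(-591) = -1479864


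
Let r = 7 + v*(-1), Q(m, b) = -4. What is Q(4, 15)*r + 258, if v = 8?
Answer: 262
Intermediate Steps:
r = -1 (r = 7 + 8*(-1) = 7 - 8 = -1)
Q(4, 15)*r + 258 = -4*(-1) + 258 = 4 + 258 = 262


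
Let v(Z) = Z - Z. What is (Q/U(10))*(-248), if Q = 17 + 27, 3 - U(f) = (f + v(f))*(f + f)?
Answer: 10912/197 ≈ 55.391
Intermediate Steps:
v(Z) = 0
U(f) = 3 - 2*f² (U(f) = 3 - (f + 0)*(f + f) = 3 - f*2*f = 3 - 2*f²)
Q = 44
(Q/U(10))*(-248) = (44/(3 - 2*10²))*(-248) = (44/(3 - 2*100))*(-248) = (44/(3 - 200))*(-248) = (44/(-197))*(-248) = (44*(-1/197))*(-248) = -44/197*(-248) = 10912/197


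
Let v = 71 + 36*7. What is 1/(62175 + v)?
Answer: 1/62498 ≈ 1.6001e-5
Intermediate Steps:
v = 323 (v = 71 + 252 = 323)
1/(62175 + v) = 1/(62175 + 323) = 1/62498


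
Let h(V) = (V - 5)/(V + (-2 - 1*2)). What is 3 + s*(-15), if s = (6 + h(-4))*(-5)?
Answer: 4299/8 ≈ 537.38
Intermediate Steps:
h(V) = (-5 + V)/(-4 + V) (h(V) = (-5 + V)/(V + (-2 - 2)) = (-5 + V)/(V - 4) = (-5 + V)/(-4 + V))
s = -285/8 (s = (6 + (-5 - 4)/(-4 - 4))*(-5) = (6 - 9/(-8))*(-5) = (6 - ⅛*(-9))*(-5) = (6 + 9/8)*(-5) = (57/8)*(-5) = -285/8 ≈ -35.625)
3 + s*(-15) = 3 - 285/8*(-15) = 3 + 4275/8 = 4299/8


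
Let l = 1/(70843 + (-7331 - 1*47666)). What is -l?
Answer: -1/15846 ≈ -6.3107e-5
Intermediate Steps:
l = 1/15846 (l = 1/(70843 + (-7331 - 47666)) = 1/(70843 - 54997) = 1/15846 ≈ 6.3107e-5)
-l = -1*1/15846 = -1/15846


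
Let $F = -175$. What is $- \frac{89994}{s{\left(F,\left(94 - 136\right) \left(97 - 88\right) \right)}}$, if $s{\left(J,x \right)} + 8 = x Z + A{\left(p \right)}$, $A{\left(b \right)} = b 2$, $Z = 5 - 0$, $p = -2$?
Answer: $\frac{14999}{317} \approx 47.315$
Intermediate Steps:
$Z = 5$ ($Z = 5 + 0 = 5$)
$A{\left(b \right)} = 2 b$
$s{\left(J,x \right)} = -12 + 5 x$ ($s{\left(J,x \right)} = -8 + \left(x 5 + 2 \left(-2\right)\right) = -8 + \left(5 x - 4\right) = -8 + \left(-4 + 5 x\right) = -12 + 5 x$)
$- \frac{89994}{s{\left(F,\left(94 - 136\right) \left(97 - 88\right) \right)}} = - \frac{89994}{-12 + 5 \left(94 - 136\right) \left(97 - 88\right)} = - \frac{89994}{-12 + 5 \left(\left(-42\right) 9\right)} = - \frac{89994}{-12 + 5 \left(-378\right)} = - \frac{89994}{-12 - 1890} = - \frac{89994}{-1902} = \left(-89994\right) \left(- \frac{1}{1902}\right) = \frac{14999}{317}$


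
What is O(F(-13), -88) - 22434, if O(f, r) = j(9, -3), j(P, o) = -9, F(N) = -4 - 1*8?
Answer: -22443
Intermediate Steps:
F(N) = -12 (F(N) = -4 - 8 = -12)
O(f, r) = -9
O(F(-13), -88) - 22434 = -9 - 22434 = -22443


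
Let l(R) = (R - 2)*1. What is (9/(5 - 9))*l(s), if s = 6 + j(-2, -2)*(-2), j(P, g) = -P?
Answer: 0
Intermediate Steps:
s = 2 (s = 6 - 1*(-2)*(-2) = 6 + 2*(-2) = 6 - 4 = 2)
l(R) = -2 + R (l(R) = (-2 + R)*1 = -2 + R)
(9/(5 - 9))*l(s) = (9/(5 - 9))*(-2 + 2) = (9/(-4))*0 = -1/4*9*0 = -9/4*0 = 0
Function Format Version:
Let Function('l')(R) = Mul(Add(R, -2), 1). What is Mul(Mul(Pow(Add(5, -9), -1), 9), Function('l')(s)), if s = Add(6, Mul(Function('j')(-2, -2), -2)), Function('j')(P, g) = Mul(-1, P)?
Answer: 0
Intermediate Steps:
s = 2 (s = Add(6, Mul(Mul(-1, -2), -2)) = Add(6, Mul(2, -2)) = Add(6, -4) = 2)
Function('l')(R) = Add(-2, R) (Function('l')(R) = Mul(Add(-2, R), 1) = Add(-2, R))
Mul(Mul(Pow(Add(5, -9), -1), 9), Function('l')(s)) = Mul(Mul(Pow(Add(5, -9), -1), 9), Add(-2, 2)) = Mul(Mul(Pow(-4, -1), 9), 0) = Mul(Mul(Rational(-1, 4), 9), 0) = Mul(Rational(-9, 4), 0) = 0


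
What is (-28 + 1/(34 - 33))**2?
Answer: 729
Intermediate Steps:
(-28 + 1/(34 - 33))**2 = (-28 + 1/1)**2 = (-28 + 1)**2 = (-27)**2 = 729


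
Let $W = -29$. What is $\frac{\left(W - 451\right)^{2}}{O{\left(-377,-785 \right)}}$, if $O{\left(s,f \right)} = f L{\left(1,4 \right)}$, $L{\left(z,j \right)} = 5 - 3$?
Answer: $- \frac{23040}{157} \approx -146.75$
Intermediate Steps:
$L{\left(z,j \right)} = 2$ ($L{\left(z,j \right)} = 5 - 3 = 2$)
$O{\left(s,f \right)} = 2 f$ ($O{\left(s,f \right)} = f 2 = 2 f$)
$\frac{\left(W - 451\right)^{2}}{O{\left(-377,-785 \right)}} = \frac{\left(-29 - 451\right)^{2}}{2 \left(-785\right)} = \frac{\left(-480\right)^{2}}{-1570} = 230400 \left(- \frac{1}{1570}\right) = - \frac{23040}{157}$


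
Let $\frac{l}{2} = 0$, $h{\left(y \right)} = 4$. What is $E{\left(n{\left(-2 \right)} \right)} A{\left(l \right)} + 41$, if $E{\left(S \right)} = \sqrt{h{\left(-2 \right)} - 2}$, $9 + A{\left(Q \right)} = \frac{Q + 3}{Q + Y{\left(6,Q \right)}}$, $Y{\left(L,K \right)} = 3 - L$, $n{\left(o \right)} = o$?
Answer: $41 - 10 \sqrt{2} \approx 26.858$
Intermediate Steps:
$l = 0$ ($l = 2 \cdot 0 = 0$)
$A{\left(Q \right)} = -9 + \frac{3 + Q}{-3 + Q}$ ($A{\left(Q \right)} = -9 + \frac{Q + 3}{Q + \left(3 - 6\right)} = -9 + \frac{3 + Q}{Q + \left(3 - 6\right)} = -9 + \frac{3 + Q}{Q - 3} = -9 + \frac{3 + Q}{-3 + Q}$)
$E{\left(S \right)} = \sqrt{2}$ ($E{\left(S \right)} = \sqrt{4 - 2} = \sqrt{2}$)
$E{\left(n{\left(-2 \right)} \right)} A{\left(l \right)} + 41 = \sqrt{2} \frac{2 \left(15 - 0\right)}{-3 + 0} + 41 = \sqrt{2} \frac{2 \left(15 + 0\right)}{-3} + 41 = \sqrt{2} \cdot 2 \left(- \frac{1}{3}\right) 15 + 41 = \sqrt{2} \left(-10\right) + 41 = - 10 \sqrt{2} + 41 = 41 - 10 \sqrt{2}$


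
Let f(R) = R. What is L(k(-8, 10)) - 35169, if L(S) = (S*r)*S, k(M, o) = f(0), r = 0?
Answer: -35169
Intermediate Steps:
k(M, o) = 0
L(S) = 0 (L(S) = (S*0)*S = 0*S = 0)
L(k(-8, 10)) - 35169 = 0 - 35169 = -35169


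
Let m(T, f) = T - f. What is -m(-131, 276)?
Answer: 407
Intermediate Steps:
-m(-131, 276) = -(-131 - 1*276) = -(-131 - 276) = -1*(-407) = 407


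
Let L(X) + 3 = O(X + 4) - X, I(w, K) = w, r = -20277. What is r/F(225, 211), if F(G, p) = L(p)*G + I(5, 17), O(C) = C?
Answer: -20277/230 ≈ -88.161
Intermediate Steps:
L(X) = 1 (L(X) = -3 + ((X + 4) - X) = -3 + ((4 + X) - X) = -3 + 4 = 1)
F(G, p) = 5 + G (F(G, p) = 1*G + 5 = G + 5 = 5 + G)
r/F(225, 211) = -20277/(5 + 225) = -20277/230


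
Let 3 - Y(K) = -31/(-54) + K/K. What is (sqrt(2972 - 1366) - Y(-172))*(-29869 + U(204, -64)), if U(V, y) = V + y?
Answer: 2289133/54 - 29729*sqrt(1606) ≈ -1.1490e+6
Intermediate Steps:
Y(K) = 77/54 (Y(K) = 3 - (-31/(-54) + K/K) = 3 - (-31*(-1/54) + 1) = 3 - (31/54 + 1) = 3 - 1*85/54 = 3 - 85/54 = 77/54)
(sqrt(2972 - 1366) - Y(-172))*(-29869 + U(204, -64)) = (sqrt(2972 - 1366) - 1*77/54)*(-29869 + (204 - 64)) = (sqrt(1606) - 77/54)*(-29869 + 140) = (-77/54 + sqrt(1606))*(-29729) = 2289133/54 - 29729*sqrt(1606)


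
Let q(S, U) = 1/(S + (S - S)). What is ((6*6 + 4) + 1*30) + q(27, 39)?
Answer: 1891/27 ≈ 70.037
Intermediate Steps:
q(S, U) = 1/S (q(S, U) = 1/(S + 0) = 1/S)
((6*6 + 4) + 1*30) + q(27, 39) = ((6*6 + 4) + 1*30) + 1/27 = ((36 + 4) + 30) + 1/27 = (40 + 30) + 1/27 = 70 + 1/27 = 1891/27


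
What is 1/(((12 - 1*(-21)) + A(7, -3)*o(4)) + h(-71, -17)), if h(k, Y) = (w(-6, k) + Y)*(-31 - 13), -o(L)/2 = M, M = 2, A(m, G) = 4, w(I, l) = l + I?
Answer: 1/4153 ≈ 0.00024079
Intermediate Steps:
w(I, l) = I + l
o(L) = -4 (o(L) = -2*2 = -4)
h(k, Y) = 264 - 44*Y - 44*k (h(k, Y) = ((-6 + k) + Y)*(-31 - 13) = (-6 + Y + k)*(-44) = 264 - 44*Y - 44*k)
1/(((12 - 1*(-21)) + A(7, -3)*o(4)) + h(-71, -17)) = 1/(((12 - 1*(-21)) + 4*(-4)) + (264 - 44*(-17) - 44*(-71))) = 1/(((12 + 21) - 16) + (264 + 748 + 3124)) = 1/((33 - 16) + 4136) = 1/(17 + 4136) = 1/4153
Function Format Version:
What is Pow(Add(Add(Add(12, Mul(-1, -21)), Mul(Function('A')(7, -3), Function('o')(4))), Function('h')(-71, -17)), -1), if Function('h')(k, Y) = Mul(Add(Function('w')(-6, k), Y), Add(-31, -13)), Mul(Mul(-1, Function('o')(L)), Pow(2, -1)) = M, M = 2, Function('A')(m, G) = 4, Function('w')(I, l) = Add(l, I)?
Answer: Rational(1, 4153) ≈ 0.00024079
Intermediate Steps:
Function('w')(I, l) = Add(I, l)
Function('o')(L) = -4 (Function('o')(L) = Mul(-2, 2) = -4)
Function('h')(k, Y) = Add(264, Mul(-44, Y), Mul(-44, k)) (Function('h')(k, Y) = Mul(Add(Add(-6, k), Y), Add(-31, -13)) = Mul(Add(-6, Y, k), -44) = Add(264, Mul(-44, Y), Mul(-44, k)))
Pow(Add(Add(Add(12, Mul(-1, -21)), Mul(Function('A')(7, -3), Function('o')(4))), Function('h')(-71, -17)), -1) = Pow(Add(Add(Add(12, Mul(-1, -21)), Mul(4, -4)), Add(264, Mul(-44, -17), Mul(-44, -71))), -1) = Pow(Add(Add(Add(12, 21), -16), Add(264, 748, 3124)), -1) = Pow(Add(Add(33, -16), 4136), -1) = Pow(Add(17, 4136), -1) = Pow(4153, -1) = Rational(1, 4153)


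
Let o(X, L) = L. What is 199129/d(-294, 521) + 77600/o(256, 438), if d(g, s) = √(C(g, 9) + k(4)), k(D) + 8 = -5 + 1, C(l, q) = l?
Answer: 38800/219 - 199129*I*√34/102 ≈ 177.17 - 11383.0*I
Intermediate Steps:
k(D) = -12 (k(D) = -8 + (-5 + 1) = -8 - 4 = -12)
d(g, s) = √(-12 + g) (d(g, s) = √(g - 12) = √(-12 + g))
199129/d(-294, 521) + 77600/o(256, 438) = 199129/(√(-12 - 294)) + 77600/438 = 199129/(√(-306)) + 77600*(1/438) = 199129/((3*I*√34)) + 38800/219 = 199129*(-I*√34/102) + 38800/219 = -199129*I*√34/102 + 38800/219 = 38800/219 - 199129*I*√34/102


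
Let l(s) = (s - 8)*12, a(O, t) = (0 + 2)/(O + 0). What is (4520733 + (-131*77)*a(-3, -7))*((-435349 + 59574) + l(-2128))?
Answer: -5452059598811/3 ≈ -1.8174e+12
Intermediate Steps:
a(O, t) = 2/O
l(s) = -96 + 12*s (l(s) = (-8 + s)*12 = -96 + 12*s)
(4520733 + (-131*77)*a(-3, -7))*((-435349 + 59574) + l(-2128)) = (4520733 + (-131*77)*(2/(-3)))*((-435349 + 59574) + (-96 + 12*(-2128))) = (4520733 - 20174*(-1)/3)*(-375775 + (-96 - 25536)) = (4520733 - 10087*(-⅔))*(-375775 - 25632) = (4520733 + 20174/3)*(-401407) = (13582373/3)*(-401407) = -5452059598811/3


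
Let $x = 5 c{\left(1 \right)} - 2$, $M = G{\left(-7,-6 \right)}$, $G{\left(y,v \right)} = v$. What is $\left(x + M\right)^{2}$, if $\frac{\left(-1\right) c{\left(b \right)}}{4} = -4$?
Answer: $5184$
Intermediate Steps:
$c{\left(b \right)} = 16$ ($c{\left(b \right)} = \left(-4\right) \left(-4\right) = 16$)
$M = -6$
$x = 78$ ($x = 5 \cdot 16 - 2 = 80 - 2 = 78$)
$\left(x + M\right)^{2} = \left(78 - 6\right)^{2} = 72^{2} = 5184$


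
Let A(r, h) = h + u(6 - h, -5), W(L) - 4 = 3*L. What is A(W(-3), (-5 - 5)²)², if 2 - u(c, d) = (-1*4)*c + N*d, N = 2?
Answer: 69696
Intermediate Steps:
u(c, d) = 2 - 2*d + 4*c (u(c, d) = 2 - ((-1*4)*c + 2*d) = 2 - (-4*c + 2*d) = 2 + (-2*d + 4*c) = 2 - 2*d + 4*c)
W(L) = 4 + 3*L
A(r, h) = 36 - 3*h (A(r, h) = h + (2 - 2*(-5) + 4*(6 - h)) = h + (2 + 10 + (24 - 4*h)) = h + (36 - 4*h) = 36 - 3*h)
A(W(-3), (-5 - 5)²)² = (36 - 3*(-5 - 5)²)² = (36 - 3*(-10)²)² = (36 - 3*100)² = (36 - 300)² = (-264)² = 69696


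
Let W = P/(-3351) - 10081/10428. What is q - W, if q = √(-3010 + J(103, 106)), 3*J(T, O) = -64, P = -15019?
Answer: -40945567/11648076 + I*√27282/3 ≈ -3.5152 + 55.058*I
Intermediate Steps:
J(T, O) = -64/3 (J(T, O) = (⅓)*(-64) = -64/3)
W = 40945567/11648076 (W = -15019/(-3351) - 10081/10428 = -15019*(-1/3351) - 10081*1/10428 = 15019/3351 - 10081/10428 = 40945567/11648076 ≈ 3.5152)
q = I*√27282/3 (q = √(-3010 - 64/3) = √(-9094/3) = I*√27282/3 ≈ 55.058*I)
q - W = I*√27282/3 - 1*40945567/11648076 = I*√27282/3 - 40945567/11648076 = -40945567/11648076 + I*√27282/3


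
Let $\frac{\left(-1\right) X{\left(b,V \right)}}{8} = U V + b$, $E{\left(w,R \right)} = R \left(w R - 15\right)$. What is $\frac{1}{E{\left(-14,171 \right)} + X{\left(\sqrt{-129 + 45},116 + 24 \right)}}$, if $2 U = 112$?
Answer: $\frac{i}{- 474659 i + 16 \sqrt{21}} \approx -2.1068 \cdot 10^{-6} + 3.2544 \cdot 10^{-10} i$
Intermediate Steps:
$U = 56$ ($U = \frac{1}{2} \cdot 112 = 56$)
$E{\left(w,R \right)} = R \left(-15 + R w\right)$ ($E{\left(w,R \right)} = R \left(R w - 15\right) = R \left(-15 + R w\right)$)
$X{\left(b,V \right)} = - 448 V - 8 b$ ($X{\left(b,V \right)} = - 8 \left(56 V + b\right) = - 8 \left(b + 56 V\right) = - 448 V - 8 b$)
$\frac{1}{E{\left(-14,171 \right)} + X{\left(\sqrt{-129 + 45},116 + 24 \right)}} = \frac{1}{171 \left(-15 + 171 \left(-14\right)\right) - \left(8 \sqrt{-129 + 45} + 448 \left(116 + 24\right)\right)} = \frac{1}{171 \left(-15 - 2394\right) - \left(62720 + 8 \sqrt{-84}\right)} = \frac{1}{171 \left(-2409\right) - \left(62720 + 8 \cdot 2 i \sqrt{21}\right)} = \frac{1}{-411939 - \left(62720 + 16 i \sqrt{21}\right)} = \frac{1}{-474659 - 16 i \sqrt{21}}$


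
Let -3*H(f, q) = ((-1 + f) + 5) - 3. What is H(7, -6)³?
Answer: -512/27 ≈ -18.963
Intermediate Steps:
H(f, q) = -⅓ - f/3 (H(f, q) = -(((-1 + f) + 5) - 3)/3 = -((4 + f) - 3)/3 = -(1 + f)/3 = -⅓ - f/3)
H(7, -6)³ = (-⅓ - ⅓*7)³ = (-⅓ - 7/3)³ = (-8/3)³ = -512/27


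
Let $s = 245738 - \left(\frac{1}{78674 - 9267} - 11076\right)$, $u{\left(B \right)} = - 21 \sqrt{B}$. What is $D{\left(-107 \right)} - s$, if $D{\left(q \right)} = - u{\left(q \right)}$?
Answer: $- \frac{17824689297}{69407} + 21 i \sqrt{107} \approx -2.5681 \cdot 10^{5} + 217.23 i$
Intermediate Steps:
$s = \frac{17824689297}{69407}$ ($s = 245738 - \left(\frac{1}{69407} - 11076\right) = 245738 - - \frac{768751931}{69407} = 245738 + \frac{768751931}{69407} = \frac{17824689297}{69407} \approx 2.5681 \cdot 10^{5}$)
$D{\left(q \right)} = 21 \sqrt{q}$ ($D{\left(q \right)} = - \left(-21\right) \sqrt{q} = 21 \sqrt{q}$)
$D{\left(-107 \right)} - s = 21 \sqrt{-107} - \frac{17824689297}{69407} = 21 i \sqrt{107} - \frac{17824689297}{69407} = - \frac{17824689297}{69407} + 21 i \sqrt{107}$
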